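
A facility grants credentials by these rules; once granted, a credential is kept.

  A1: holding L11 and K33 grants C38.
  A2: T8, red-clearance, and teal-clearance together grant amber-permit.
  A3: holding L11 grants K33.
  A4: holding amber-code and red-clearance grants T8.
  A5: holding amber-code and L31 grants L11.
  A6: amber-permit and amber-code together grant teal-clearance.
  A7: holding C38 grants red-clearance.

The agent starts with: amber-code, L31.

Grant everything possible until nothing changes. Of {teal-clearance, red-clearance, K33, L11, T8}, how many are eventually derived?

4

Holding amber-code and L31 grants L11 (A5).
Holding L11 grants K33 (A3).
Holding L11 and K33 grants C38 (A1).
Holding C38 grants red-clearance (A7).
Holding amber-code and red-clearance grants T8 (A4).
teal-clearance would need amber-permit and amber-code (A6), but amber-permit is never granted.
red-clearance: reached.
K33: reached.
L11: reached.
T8: reached.
Reached: red-clearance, K33, L11, and T8 — 4 of the 5.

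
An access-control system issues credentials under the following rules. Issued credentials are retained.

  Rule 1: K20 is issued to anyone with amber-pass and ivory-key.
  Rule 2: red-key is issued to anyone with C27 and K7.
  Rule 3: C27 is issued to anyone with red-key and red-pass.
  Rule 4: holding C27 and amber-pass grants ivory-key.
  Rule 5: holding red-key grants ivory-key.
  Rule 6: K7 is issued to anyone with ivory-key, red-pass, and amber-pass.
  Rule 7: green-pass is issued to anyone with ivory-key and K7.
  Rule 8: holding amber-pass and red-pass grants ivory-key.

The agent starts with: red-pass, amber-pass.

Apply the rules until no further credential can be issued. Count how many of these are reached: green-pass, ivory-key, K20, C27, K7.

Holding amber-pass and red-pass grants ivory-key (Rule 8).
Holding amber-pass and ivory-key grants K20 (Rule 1).
Holding ivory-key, red-pass, and amber-pass grants K7 (Rule 6).
Holding ivory-key and K7 grants green-pass (Rule 7).
green-pass: reached.
ivory-key: reached.
K20: reached.
C27 would need red-key and red-pass (Rule 3), but red-key is never granted.
K7: reached.
Reached: green-pass, ivory-key, K20, and K7 — 4 of the 5.

4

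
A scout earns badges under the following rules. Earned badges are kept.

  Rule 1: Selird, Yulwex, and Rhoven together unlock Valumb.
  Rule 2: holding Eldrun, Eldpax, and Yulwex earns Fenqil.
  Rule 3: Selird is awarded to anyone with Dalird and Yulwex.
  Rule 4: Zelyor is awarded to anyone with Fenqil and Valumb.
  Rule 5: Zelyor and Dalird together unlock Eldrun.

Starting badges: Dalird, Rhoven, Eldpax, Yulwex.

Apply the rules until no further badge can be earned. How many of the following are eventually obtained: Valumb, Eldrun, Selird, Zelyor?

With Dalird and Yulwex, Selird is earned (Rule 3).
With Selird, Yulwex, and Rhoven, Valumb is earned (Rule 1).
Valumb: reached.
Eldrun would need Zelyor and Dalird (Rule 5), but Zelyor is never earned.
Selird: reached.
Zelyor would need Fenqil and Valumb (Rule 4), but Fenqil is never earned.
Reached: Valumb and Selird — 2 of the 4.

2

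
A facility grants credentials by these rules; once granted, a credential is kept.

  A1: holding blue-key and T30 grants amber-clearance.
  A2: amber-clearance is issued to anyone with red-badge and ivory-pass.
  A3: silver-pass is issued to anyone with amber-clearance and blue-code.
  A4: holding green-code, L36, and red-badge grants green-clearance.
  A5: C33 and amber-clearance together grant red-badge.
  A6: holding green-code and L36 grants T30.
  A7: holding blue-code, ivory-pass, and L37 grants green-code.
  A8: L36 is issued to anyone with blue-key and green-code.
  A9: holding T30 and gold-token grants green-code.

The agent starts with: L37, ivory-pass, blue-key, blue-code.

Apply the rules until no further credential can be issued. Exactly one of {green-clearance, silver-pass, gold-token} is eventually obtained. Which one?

Holding blue-code, ivory-pass, and L37 grants green-code (A7).
Holding blue-key and green-code grants L36 (A8).
Holding green-code and L36 grants T30 (A6).
Holding blue-key and T30 grants amber-clearance (A1).
Holding amber-clearance and blue-code grants silver-pass (A3).
green-clearance would need green-code, L36, and red-badge (A4), but red-badge is never granted. No rule produces gold-token, and it is not given.

silver-pass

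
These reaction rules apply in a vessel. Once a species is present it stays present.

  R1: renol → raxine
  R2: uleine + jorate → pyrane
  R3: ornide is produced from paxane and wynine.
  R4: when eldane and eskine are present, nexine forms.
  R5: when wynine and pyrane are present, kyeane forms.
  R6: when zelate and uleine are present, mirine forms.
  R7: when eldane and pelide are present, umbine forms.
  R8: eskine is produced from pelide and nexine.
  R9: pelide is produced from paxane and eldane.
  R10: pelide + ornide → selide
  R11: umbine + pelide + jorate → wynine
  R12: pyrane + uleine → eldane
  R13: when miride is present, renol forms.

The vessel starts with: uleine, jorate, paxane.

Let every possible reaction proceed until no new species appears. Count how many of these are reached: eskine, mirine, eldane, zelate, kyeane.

uleine and jorate present → pyrane forms (R2).
pyrane and uleine present → eldane forms (R12).
paxane and eldane present → pelide forms (R9).
eldane and pelide present → umbine forms (R7).
umbine, pelide, and jorate present → wynine forms (R11).
wynine and pyrane present → kyeane forms (R5).
eskine would need pelide and nexine (R8), but nexine never forms.
mirine would need zelate and uleine (R6), but zelate never forms.
eldane: reached.
No rule produces zelate, and it is not given.
kyeane: reached.
Reached: eldane and kyeane — 2 of the 5.

2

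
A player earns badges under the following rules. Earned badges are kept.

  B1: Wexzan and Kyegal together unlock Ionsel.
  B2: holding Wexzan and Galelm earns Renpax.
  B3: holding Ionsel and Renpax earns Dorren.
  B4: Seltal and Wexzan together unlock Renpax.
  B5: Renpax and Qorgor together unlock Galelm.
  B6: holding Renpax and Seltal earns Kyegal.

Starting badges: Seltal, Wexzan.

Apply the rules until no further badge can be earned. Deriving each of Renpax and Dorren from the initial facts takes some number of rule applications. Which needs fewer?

Renpax: With Seltal and Wexzan, Renpax is earned (B4). [1 rule application]
Dorren: With Seltal and Wexzan, Renpax is earned (B4). With Renpax and Seltal, Kyegal is earned (B6). With Wexzan and Kyegal, Ionsel is earned (B1). With Ionsel and Renpax, Dorren is earned (B3). [4 rule applications]
Renpax needs fewer.

Renpax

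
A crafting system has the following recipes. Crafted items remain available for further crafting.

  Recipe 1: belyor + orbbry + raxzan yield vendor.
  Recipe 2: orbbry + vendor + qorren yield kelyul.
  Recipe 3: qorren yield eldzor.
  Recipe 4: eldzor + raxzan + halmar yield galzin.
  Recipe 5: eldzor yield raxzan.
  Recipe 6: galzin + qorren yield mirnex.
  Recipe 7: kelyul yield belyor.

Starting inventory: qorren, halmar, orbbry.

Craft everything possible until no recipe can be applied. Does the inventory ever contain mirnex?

qorren → eldzor (Recipe 3).
Using Recipe 5, eldzor makes raxzan.
Using Recipe 4, eldzor, raxzan, and halmar make galzin.
Using Recipe 6, galzin and qorren make mirnex.

Yes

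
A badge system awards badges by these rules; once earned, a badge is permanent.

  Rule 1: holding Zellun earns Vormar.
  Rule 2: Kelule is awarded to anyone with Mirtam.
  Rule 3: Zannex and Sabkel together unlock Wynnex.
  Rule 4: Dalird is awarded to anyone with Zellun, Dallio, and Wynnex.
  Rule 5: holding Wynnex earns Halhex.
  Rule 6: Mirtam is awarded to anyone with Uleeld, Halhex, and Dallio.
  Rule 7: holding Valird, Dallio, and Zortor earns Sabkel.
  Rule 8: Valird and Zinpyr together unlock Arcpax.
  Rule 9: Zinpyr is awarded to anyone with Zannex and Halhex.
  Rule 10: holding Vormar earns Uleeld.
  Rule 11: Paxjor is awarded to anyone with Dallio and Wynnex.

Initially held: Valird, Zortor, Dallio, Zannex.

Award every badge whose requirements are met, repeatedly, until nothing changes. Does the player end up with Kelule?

No

Kelule would need Mirtam (Rule 2), but Mirtam is never earned.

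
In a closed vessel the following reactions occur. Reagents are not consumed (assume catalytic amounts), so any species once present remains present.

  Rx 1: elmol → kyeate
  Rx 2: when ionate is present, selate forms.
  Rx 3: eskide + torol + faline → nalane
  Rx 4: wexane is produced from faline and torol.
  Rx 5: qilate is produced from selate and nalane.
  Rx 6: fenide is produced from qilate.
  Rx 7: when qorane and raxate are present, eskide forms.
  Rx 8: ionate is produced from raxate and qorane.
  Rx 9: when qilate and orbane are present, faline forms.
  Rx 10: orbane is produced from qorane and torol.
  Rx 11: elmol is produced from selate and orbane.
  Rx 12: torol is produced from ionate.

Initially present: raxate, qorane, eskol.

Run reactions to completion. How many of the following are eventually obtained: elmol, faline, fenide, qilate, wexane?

1

raxate and qorane present → ionate forms (Rx 8).
ionate present → selate forms (Rx 2).
ionate present → torol forms (Rx 12).
qorane and torol present → orbane forms (Rx 10).
selate and orbane present → elmol forms (Rx 11).
elmol: reached.
faline would need qilate and orbane (Rx 9), but qilate never forms.
fenide would need qilate (Rx 6), but qilate never forms.
qilate would need selate and nalane (Rx 5), but nalane never forms.
wexane would need faline and torol (Rx 4), but faline never forms.
Reached: elmol — 1 of the 5.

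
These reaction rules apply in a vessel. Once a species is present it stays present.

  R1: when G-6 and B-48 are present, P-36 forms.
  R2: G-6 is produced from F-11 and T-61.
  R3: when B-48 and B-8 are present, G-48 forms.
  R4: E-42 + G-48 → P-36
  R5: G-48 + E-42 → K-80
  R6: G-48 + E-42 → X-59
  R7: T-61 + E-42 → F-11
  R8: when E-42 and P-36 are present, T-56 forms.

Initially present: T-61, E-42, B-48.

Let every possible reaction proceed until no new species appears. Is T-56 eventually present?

Yes

T-61 and E-42 present → F-11 forms (R7).
F-11 and T-61 present → G-6 forms (R2).
G-6 and B-48 present → P-36 forms (R1).
E-42 and P-36 present → T-56 forms (R8).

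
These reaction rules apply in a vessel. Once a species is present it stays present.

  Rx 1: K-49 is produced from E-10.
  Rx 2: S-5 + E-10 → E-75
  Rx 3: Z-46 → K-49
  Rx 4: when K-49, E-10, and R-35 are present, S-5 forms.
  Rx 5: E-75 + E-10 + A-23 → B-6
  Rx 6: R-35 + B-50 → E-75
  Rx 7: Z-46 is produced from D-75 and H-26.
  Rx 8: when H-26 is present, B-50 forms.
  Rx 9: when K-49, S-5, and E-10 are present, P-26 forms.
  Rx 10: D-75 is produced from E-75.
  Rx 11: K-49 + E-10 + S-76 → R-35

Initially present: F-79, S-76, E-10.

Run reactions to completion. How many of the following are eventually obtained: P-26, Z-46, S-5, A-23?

2

E-10 present → K-49 forms (Rx 1).
K-49, E-10, and S-76 present → R-35 forms (Rx 11).
K-49, E-10, and R-35 present → S-5 forms (Rx 4).
K-49, S-5, and E-10 present → P-26 forms (Rx 9).
P-26: reached.
Z-46 would need D-75 and H-26 (Rx 7), but H-26 never forms.
S-5: reached.
No rule produces A-23, and it is not given.
Reached: P-26 and S-5 — 2 of the 4.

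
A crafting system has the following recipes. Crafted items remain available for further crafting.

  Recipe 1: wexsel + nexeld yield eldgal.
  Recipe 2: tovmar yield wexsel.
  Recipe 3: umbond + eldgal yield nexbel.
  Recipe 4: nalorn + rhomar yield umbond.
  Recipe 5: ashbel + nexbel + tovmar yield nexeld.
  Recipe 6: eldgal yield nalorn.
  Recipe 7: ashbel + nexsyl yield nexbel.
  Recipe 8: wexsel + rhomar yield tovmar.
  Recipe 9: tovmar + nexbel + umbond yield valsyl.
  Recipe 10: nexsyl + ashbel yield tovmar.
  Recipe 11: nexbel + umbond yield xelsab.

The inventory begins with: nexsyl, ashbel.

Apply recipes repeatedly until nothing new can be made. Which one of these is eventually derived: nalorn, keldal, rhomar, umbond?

nalorn

ashbel + nexsyl → nexbel (Recipe 7).
Using Recipe 10, nexsyl and ashbel make tovmar.
Using Recipe 2, tovmar makes wexsel.
Using Recipe 5, ashbel, nexbel, and tovmar make nexeld.
wexsel + nexeld → eldgal (Recipe 1).
Using Recipe 6, eldgal makes nalorn.
No rule produces rhomar, and it is not given. umbond would need nalorn and rhomar (Recipe 4), but rhomar is never obtained. No rule produces keldal, and it is not given.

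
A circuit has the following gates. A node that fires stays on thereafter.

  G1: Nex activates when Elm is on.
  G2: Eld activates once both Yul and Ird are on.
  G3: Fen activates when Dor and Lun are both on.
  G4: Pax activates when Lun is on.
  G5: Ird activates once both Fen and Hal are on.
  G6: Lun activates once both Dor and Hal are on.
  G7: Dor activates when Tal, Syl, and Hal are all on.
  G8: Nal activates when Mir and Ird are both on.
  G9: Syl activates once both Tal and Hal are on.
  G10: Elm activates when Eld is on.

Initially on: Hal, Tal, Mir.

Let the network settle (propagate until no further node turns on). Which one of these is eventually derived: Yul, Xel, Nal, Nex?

Tal and Hal are on, so Syl activates (G9).
Tal, Syl, and Hal are on, so Dor activates (G7).
G6: Dor and Hal on → Lun on.
Dor and Lun are on, so Fen activates (G3).
Fen and Hal are on, so Ird activates (G5).
Mir and Ird are on, so Nal activates (G8).
No rule produces Yul, and it is not given. Nex would need Elm (G1), but Elm never turns on. No rule produces Xel, and it is not given.

Nal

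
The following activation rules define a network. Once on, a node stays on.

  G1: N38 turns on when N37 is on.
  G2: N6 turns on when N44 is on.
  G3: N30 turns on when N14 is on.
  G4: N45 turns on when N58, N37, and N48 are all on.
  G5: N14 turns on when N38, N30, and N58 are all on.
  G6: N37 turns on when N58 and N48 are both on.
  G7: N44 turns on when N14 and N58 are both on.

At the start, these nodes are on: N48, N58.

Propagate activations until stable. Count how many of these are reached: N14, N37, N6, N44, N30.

1

N58 and N48 are on, so N37 turns on (G6).
N14 would need N38, N30, and N58 (G5), but N30 never turns on.
N37: reached.
N6 would need N44 (G2), but N44 never turns on.
N44 would need N14 and N58 (G7), but N14 never turns on.
N30 would need N14 (G3), but N14 never turns on.
Reached: N37 — 1 of the 5.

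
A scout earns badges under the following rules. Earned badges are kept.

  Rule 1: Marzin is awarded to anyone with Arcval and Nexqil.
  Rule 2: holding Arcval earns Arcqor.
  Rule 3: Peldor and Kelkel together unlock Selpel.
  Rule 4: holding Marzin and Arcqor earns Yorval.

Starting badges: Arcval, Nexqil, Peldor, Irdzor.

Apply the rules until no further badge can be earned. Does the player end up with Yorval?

With Arcval and Nexqil, Marzin is earned (Rule 1).
With Arcval, Arcqor is earned (Rule 2).
With Marzin and Arcqor, Yorval is earned (Rule 4).

Yes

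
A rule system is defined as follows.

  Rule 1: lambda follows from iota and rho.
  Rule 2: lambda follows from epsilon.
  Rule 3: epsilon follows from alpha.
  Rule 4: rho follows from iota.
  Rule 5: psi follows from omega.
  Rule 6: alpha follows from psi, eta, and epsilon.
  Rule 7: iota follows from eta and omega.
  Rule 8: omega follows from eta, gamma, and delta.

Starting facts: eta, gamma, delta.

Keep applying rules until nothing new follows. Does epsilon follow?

No

epsilon would need alpha (Rule 3), but alpha is never established.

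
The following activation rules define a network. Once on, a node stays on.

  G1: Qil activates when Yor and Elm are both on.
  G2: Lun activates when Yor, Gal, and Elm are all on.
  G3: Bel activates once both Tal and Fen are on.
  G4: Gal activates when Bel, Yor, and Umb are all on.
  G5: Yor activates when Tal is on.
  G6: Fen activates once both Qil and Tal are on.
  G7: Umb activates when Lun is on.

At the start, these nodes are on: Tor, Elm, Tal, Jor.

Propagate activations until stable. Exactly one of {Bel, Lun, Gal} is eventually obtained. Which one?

Bel

G5: Tal on → Yor on.
Yor and Elm are on, so Qil activates (G1).
G6: Qil and Tal on → Fen on.
Tal and Fen are on, so Bel activates (G3).
Lun would need Yor, Gal, and Elm (G2), but Gal never turns on. Gal would need Bel, Yor, and Umb (G4), but Umb never turns on.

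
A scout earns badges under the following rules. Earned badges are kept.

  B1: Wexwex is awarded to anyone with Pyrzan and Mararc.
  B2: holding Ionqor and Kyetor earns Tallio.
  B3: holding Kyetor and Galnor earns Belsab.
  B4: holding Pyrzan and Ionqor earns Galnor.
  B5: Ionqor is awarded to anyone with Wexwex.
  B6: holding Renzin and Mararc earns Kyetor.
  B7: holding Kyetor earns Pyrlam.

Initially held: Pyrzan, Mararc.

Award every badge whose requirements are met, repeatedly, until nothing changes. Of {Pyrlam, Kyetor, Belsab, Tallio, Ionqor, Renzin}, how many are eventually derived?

With Pyrzan and Mararc, Wexwex is earned (B1).
With Wexwex, Ionqor is earned (B5).
Pyrlam would need Kyetor (B7), but Kyetor is never earned.
Kyetor would need Renzin and Mararc (B6), but Renzin is never earned.
Belsab would need Kyetor and Galnor (B3), but Kyetor is never earned.
Tallio would need Ionqor and Kyetor (B2), but Kyetor is never earned.
Ionqor: reached.
No rule produces Renzin, and it is not given.
Reached: Ionqor — 1 of the 6.

1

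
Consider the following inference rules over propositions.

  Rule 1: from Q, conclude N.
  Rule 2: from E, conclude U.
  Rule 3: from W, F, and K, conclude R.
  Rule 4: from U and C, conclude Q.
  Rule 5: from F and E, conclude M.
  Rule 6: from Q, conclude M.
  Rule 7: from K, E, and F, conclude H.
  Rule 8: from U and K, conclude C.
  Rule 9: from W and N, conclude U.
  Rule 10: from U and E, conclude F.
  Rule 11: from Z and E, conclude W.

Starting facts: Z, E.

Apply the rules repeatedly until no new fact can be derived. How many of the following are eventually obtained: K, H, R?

0

No rule produces K, and it is not given.
H would need K, E, and F (Rule 7), but K is never established.
R would need W, F, and K (Rule 3), but K is never established.
None of the 3 are reached.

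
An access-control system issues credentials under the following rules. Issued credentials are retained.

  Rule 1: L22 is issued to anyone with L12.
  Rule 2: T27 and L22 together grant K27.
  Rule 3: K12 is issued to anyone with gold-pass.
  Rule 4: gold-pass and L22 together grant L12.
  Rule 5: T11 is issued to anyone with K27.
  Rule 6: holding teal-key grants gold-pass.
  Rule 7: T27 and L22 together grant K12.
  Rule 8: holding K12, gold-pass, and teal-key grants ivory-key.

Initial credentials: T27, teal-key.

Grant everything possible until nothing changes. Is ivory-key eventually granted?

Holding teal-key grants gold-pass (Rule 6).
Holding gold-pass grants K12 (Rule 3).
Holding K12, gold-pass, and teal-key grants ivory-key (Rule 8).

Yes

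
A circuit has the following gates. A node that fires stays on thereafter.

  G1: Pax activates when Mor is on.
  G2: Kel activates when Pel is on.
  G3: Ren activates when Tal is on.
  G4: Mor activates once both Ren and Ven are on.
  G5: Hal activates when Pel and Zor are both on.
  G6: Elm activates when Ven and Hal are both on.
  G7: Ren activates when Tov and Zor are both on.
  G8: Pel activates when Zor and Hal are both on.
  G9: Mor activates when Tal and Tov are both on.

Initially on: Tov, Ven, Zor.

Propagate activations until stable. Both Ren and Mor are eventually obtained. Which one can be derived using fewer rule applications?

Ren

Ren: Tov and Zor are on, so Ren activates (G7). [1 rule application]
Mor: G7: Tov and Zor on → Ren on. Ren and Ven are on, so Mor activates (G4). [2 rule applications]
Ren needs fewer.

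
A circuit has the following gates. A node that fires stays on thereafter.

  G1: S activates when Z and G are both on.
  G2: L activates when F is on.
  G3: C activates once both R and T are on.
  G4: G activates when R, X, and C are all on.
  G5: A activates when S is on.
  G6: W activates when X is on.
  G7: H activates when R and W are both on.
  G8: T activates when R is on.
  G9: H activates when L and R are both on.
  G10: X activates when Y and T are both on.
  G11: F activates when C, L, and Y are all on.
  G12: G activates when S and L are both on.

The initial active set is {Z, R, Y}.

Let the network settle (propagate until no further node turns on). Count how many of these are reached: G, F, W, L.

2

R is on, so T activates (G8).
G10: Y and T on → X on.
R and T are on, so C activates (G3).
G6: X on → W on.
R, X, and C are on, so G activates (G4).
G: reached.
F would need C, L, and Y (G11), but L never turns on.
W: reached.
L would need F (G2), but F never turns on.
Reached: G and W — 2 of the 4.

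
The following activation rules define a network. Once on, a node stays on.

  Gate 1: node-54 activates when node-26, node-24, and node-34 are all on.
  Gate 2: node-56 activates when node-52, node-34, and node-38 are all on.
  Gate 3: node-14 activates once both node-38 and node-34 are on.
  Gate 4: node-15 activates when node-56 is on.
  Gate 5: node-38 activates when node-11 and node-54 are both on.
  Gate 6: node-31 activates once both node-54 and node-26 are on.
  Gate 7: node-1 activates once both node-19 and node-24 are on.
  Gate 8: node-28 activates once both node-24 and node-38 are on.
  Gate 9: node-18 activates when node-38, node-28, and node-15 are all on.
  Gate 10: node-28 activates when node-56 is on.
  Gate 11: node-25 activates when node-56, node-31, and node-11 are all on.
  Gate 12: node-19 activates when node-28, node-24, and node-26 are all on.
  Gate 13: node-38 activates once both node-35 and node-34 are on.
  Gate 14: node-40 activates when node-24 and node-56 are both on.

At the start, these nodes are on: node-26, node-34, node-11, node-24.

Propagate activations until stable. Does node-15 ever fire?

node-15 would need node-56 (Gate 4), but node-56 never turns on.

No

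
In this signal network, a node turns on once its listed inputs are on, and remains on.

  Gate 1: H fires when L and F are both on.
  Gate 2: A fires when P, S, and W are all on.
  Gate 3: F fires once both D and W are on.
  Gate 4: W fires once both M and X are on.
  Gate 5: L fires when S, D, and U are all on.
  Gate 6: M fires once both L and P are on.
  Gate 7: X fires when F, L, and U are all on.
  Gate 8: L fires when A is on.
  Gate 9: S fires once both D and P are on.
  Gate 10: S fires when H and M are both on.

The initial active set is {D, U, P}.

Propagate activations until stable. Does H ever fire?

H would need L and F (Gate 1), but F never turns on.

No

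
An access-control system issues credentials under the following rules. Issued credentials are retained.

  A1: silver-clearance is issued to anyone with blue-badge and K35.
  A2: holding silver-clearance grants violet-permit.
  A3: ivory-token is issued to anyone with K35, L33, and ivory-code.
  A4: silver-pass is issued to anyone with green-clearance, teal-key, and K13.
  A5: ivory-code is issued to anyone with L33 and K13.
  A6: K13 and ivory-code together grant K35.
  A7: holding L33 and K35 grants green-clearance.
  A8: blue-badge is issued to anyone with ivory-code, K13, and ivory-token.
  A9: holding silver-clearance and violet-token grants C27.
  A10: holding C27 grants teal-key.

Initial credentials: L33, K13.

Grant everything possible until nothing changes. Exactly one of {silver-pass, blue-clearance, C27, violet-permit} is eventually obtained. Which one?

Holding L33 and K13 grants ivory-code (A5).
Holding K13 and ivory-code grants K35 (A6).
Holding K35, L33, and ivory-code grants ivory-token (A3).
Holding ivory-code, K13, and ivory-token grants blue-badge (A8).
Holding blue-badge and K35 grants silver-clearance (A1).
Holding silver-clearance grants violet-permit (A2).
silver-pass would need green-clearance, teal-key, and K13 (A4), but teal-key is never granted. C27 would need silver-clearance and violet-token (A9), but violet-token is never granted. No rule produces blue-clearance, and it is not given.

violet-permit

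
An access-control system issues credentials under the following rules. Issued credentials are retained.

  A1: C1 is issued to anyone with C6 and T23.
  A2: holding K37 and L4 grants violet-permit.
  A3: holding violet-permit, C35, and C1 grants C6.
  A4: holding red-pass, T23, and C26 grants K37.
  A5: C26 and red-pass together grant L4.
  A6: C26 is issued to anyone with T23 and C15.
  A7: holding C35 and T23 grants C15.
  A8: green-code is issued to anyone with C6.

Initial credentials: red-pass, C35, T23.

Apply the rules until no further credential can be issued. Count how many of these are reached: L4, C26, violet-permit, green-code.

3

Holding C35 and T23 grants C15 (A7).
Holding T23 and C15 grants C26 (A6).
Holding red-pass, T23, and C26 grants K37 (A4).
Holding C26 and red-pass grants L4 (A5).
Holding K37 and L4 grants violet-permit (A2).
L4: reached.
C26: reached.
violet-permit: reached.
green-code would need C6 (A8), but C6 is never granted.
Reached: L4, C26, and violet-permit — 3 of the 4.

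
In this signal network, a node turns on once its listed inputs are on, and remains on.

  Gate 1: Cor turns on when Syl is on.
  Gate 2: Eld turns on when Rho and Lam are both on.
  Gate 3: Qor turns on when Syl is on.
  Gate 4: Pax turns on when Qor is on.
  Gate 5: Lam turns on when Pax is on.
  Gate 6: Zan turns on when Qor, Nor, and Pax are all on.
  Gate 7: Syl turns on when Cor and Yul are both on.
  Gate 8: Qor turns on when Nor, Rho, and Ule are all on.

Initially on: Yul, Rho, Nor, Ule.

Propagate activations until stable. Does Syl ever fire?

Syl would need Cor and Yul (Gate 7), but Cor never turns on.

No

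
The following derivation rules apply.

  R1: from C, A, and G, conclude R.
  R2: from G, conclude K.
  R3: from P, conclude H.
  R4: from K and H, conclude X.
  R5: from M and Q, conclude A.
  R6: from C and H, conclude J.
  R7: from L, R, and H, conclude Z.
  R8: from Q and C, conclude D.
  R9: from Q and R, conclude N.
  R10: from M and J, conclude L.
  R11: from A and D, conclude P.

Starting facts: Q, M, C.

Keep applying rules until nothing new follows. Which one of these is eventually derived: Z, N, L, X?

From Q and C, R8 gives D.
M and Q hold, so A follows (R5).
From A and D, R11 gives P.
From P, R3 gives H.
C and H hold, so J follows (R6).
From M and J, R10 gives L.
X would need K and H (R4), but K is never established. Z would need L, R, and H (R7), but R is never established. N would need Q and R (R9), but R is never established.

L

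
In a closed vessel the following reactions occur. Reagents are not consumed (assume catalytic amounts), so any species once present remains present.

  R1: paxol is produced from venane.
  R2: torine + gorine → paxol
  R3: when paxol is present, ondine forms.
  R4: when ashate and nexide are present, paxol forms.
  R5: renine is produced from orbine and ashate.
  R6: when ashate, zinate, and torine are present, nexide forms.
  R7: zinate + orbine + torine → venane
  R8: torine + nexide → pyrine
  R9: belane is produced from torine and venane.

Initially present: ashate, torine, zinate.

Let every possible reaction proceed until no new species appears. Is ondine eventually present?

Yes

ashate, zinate, and torine present → nexide forms (R6).
ashate and nexide present → paxol forms (R4).
paxol present → ondine forms (R3).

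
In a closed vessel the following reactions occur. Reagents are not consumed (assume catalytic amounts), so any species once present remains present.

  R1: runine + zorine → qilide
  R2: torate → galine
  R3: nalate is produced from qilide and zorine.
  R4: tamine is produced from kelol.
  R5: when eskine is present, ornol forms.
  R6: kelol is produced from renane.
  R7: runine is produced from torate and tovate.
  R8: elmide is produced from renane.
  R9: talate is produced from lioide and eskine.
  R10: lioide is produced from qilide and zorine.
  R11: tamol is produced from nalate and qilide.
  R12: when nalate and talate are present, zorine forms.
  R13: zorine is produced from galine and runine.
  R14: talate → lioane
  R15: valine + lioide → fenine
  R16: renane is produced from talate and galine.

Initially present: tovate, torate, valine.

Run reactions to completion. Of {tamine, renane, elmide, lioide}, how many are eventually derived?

1

torate and tovate present → runine forms (R7).
torate present → galine forms (R2).
galine and runine present → zorine forms (R13).
runine and zorine present → qilide forms (R1).
qilide and zorine present → lioide forms (R10).
tamine would need kelol (R4), but kelol never forms.
renane would need talate and galine (R16), but talate never forms.
elmide would need renane (R8), but renane never forms.
lioide: reached.
Reached: lioide — 1 of the 4.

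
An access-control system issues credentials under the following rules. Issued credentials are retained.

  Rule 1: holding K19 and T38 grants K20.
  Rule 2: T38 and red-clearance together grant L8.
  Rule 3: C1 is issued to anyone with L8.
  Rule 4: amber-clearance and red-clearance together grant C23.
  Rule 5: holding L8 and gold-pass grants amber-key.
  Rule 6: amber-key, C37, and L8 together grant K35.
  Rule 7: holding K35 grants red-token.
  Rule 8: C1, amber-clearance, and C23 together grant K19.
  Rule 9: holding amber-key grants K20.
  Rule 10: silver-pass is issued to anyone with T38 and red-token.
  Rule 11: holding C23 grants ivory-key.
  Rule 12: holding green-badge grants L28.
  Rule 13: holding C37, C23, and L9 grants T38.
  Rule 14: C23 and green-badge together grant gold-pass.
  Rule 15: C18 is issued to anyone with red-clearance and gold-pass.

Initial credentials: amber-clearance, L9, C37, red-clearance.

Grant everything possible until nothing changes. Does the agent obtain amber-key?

No

amber-key would need L8 and gold-pass (Rule 5), but gold-pass is never granted.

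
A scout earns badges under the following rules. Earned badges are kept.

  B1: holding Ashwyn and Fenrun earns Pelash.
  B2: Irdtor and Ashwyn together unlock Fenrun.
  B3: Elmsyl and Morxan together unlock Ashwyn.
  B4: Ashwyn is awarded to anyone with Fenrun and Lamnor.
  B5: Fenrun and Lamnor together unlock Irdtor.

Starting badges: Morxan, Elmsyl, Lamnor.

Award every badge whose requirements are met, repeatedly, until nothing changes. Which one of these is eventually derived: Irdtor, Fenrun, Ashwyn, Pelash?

With Elmsyl and Morxan, Ashwyn is earned (B3).
Irdtor would need Fenrun and Lamnor (B5), but Fenrun is never earned. Pelash would need Ashwyn and Fenrun (B1), but Fenrun is never earned. Fenrun would need Irdtor and Ashwyn (B2), but Irdtor is never earned.

Ashwyn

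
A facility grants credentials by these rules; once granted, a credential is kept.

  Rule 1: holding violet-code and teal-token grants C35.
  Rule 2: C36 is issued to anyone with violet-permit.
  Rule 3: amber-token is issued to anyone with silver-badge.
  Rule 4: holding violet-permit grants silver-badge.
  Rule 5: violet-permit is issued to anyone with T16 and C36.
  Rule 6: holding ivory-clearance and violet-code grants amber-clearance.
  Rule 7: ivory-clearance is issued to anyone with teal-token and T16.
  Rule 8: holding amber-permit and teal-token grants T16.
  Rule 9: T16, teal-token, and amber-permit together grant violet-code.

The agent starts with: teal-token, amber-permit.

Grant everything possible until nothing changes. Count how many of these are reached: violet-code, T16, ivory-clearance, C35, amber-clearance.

5

Holding amber-permit and teal-token grants T16 (Rule 8).
Holding T16, teal-token, and amber-permit grants violet-code (Rule 9).
Holding teal-token and T16 grants ivory-clearance (Rule 7).
Holding violet-code and teal-token grants C35 (Rule 1).
Holding ivory-clearance and violet-code grants amber-clearance (Rule 6).
violet-code: reached.
T16: reached.
ivory-clearance: reached.
C35: reached.
amber-clearance: reached.
All 5 are reached.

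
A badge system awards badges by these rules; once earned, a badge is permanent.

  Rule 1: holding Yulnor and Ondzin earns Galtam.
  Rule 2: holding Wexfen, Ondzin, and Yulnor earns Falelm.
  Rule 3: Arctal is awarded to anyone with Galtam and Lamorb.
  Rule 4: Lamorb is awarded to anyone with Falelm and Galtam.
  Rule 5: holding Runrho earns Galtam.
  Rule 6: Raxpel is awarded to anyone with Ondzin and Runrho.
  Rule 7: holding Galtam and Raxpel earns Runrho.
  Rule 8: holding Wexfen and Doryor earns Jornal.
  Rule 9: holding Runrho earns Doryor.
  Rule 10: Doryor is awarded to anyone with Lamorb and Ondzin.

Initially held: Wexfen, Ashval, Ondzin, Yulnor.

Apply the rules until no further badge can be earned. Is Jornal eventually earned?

Yes

With Yulnor and Ondzin, Galtam is earned (Rule 1).
With Wexfen, Ondzin, and Yulnor, Falelm is earned (Rule 2).
With Falelm and Galtam, Lamorb is earned (Rule 4).
With Lamorb and Ondzin, Doryor is earned (Rule 10).
With Wexfen and Doryor, Jornal is earned (Rule 8).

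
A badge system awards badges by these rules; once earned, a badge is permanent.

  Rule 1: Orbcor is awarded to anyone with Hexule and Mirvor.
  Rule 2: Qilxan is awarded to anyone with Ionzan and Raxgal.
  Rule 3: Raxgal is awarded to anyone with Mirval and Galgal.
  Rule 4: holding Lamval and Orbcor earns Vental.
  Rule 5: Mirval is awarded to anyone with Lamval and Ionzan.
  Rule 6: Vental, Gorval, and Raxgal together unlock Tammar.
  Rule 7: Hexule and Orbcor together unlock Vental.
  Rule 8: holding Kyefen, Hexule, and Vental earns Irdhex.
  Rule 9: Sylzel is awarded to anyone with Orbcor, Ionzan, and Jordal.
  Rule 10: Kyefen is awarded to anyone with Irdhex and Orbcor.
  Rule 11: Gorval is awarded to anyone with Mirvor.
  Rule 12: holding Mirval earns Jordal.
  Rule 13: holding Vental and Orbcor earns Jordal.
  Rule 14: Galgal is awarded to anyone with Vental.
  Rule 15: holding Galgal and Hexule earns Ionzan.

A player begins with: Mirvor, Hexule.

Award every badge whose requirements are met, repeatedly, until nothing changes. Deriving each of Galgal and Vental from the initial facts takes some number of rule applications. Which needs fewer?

Vental: With Hexule and Mirvor, Orbcor is earned (Rule 1). With Hexule and Orbcor, Vental is earned (Rule 7). [2 rule applications]
Galgal: With Hexule and Mirvor, Orbcor is earned (Rule 1). With Hexule and Orbcor, Vental is earned (Rule 7). With Vental, Galgal is earned (Rule 14). [3 rule applications]
Vental needs fewer.

Vental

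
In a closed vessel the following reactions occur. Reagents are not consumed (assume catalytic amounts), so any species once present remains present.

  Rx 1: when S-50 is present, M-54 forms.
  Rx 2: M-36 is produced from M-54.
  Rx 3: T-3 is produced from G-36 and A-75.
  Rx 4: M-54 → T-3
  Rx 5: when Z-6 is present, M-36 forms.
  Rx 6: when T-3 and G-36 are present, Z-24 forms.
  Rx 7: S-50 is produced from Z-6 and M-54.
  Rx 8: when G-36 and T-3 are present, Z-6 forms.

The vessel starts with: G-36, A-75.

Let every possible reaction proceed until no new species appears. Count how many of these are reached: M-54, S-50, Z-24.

G-36 and A-75 present → T-3 forms (Rx 3).
T-3 and G-36 present → Z-24 forms (Rx 6).
M-54 would need S-50 (Rx 1), but S-50 never forms.
S-50 would need Z-6 and M-54 (Rx 7), but M-54 never forms.
Z-24: reached.
Reached: Z-24 — 1 of the 3.

1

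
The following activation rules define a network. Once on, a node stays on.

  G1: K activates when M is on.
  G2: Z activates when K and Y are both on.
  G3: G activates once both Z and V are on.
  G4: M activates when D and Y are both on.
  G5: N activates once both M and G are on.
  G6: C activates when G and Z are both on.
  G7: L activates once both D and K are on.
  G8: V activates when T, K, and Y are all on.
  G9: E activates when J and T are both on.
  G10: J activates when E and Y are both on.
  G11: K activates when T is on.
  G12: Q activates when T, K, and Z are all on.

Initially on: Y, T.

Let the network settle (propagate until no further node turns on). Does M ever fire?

M would need D and Y (G4), but D never turns on.

No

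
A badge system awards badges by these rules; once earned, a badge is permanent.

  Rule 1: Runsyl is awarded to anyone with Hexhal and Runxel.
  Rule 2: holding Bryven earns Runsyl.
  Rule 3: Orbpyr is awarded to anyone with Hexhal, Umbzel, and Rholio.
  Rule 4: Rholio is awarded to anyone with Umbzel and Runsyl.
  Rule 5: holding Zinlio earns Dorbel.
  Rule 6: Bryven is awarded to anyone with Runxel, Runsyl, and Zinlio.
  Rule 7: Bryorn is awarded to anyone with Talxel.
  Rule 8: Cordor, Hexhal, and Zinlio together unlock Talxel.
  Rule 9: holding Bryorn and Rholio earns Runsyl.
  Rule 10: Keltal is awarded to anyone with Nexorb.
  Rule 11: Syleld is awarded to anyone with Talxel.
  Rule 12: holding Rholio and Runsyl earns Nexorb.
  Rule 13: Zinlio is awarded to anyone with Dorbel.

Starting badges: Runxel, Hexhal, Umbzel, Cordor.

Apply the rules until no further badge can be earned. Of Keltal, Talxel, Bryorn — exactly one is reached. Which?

With Hexhal and Runxel, Runsyl is earned (Rule 1).
With Umbzel and Runsyl, Rholio is earned (Rule 4).
With Rholio and Runsyl, Nexorb is earned (Rule 12).
With Nexorb, Keltal is earned (Rule 10).
Bryorn would need Talxel (Rule 7), but Talxel is never earned. Talxel would need Cordor, Hexhal, and Zinlio (Rule 8), but Zinlio is never earned.

Keltal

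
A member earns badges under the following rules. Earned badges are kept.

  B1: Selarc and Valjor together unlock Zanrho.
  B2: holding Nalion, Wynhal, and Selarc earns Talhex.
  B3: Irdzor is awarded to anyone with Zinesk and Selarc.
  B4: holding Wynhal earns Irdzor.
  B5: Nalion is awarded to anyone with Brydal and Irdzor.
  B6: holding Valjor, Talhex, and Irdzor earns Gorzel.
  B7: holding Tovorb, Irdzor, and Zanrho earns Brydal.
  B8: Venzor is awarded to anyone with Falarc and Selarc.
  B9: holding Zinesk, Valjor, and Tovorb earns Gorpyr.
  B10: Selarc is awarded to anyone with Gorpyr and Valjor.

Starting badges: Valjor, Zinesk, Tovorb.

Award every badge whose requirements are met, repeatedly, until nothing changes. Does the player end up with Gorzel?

Gorzel would need Valjor, Talhex, and Irdzor (B6), but Talhex is never earned.

No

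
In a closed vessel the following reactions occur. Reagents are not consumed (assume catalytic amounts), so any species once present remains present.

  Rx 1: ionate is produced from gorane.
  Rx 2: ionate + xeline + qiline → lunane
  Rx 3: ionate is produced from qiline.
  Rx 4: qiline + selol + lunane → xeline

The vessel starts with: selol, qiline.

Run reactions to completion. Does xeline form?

No

xeline would need qiline, selol, and lunane (Rx 4), but lunane never forms.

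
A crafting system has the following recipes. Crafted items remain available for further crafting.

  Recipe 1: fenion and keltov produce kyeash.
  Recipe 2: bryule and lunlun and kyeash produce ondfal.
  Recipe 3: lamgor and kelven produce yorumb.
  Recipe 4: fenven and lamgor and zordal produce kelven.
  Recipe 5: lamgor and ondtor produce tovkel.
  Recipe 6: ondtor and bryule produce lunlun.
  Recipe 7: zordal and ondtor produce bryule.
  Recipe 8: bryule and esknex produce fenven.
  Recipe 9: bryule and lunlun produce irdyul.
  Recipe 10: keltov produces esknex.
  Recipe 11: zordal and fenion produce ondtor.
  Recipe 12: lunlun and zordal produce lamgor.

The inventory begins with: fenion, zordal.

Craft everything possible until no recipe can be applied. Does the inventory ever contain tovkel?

Yes

zordal and fenion → ondtor (Recipe 11).
zordal and ondtor → bryule (Recipe 7).
Using Recipe 6, ondtor and bryule make lunlun.
Using Recipe 12, lunlun and zordal make lamgor.
lamgor and ondtor → tovkel (Recipe 5).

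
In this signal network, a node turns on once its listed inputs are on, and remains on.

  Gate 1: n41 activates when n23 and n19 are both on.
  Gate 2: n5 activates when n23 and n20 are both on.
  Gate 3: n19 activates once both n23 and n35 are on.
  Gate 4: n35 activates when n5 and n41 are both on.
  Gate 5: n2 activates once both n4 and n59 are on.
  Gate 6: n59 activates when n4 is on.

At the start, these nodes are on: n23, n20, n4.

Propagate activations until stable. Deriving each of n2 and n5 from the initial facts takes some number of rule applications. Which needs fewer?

n5

n5: Gate 2: n23 and n20 on → n5 on. [1 rule application]
n2: n4 is on, so n59 activates (Gate 6). Gate 5: n4 and n59 on → n2 on. [2 rule applications]
n5 needs fewer.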